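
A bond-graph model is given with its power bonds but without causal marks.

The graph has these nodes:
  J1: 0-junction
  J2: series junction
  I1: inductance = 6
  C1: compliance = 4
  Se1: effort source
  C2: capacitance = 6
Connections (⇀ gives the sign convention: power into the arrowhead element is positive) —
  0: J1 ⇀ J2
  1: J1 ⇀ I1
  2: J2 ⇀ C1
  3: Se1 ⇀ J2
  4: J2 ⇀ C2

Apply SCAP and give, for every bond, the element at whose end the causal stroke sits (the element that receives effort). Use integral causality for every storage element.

b0 stroke→J1
b1 stroke→I1
b2 stroke→J2
b3 stroke→J2
b4 stroke→J2

b3 stroke→J2  (Se1 (Se) sets effort on bond)
b1 stroke→I1  (I1 integral (f out))
b0 stroke→J1  (J1 needs exactly one e-in)
b2 stroke→J2  (1-jn J2 has f-setter on 0)
b4 stroke→J2  (J2: bond 0 brought flow, rest push out)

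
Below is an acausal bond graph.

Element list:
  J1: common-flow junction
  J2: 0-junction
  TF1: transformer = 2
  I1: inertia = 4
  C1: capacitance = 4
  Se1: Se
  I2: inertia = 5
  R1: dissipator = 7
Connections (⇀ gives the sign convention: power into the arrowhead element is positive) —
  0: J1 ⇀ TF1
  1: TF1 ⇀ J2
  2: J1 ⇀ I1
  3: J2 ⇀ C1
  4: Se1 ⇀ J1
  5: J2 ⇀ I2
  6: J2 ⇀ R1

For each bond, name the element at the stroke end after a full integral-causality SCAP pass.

bond 0 →J1
bond 1 →TF1
bond 2 →I1
bond 3 →J2
bond 4 →J1
bond 5 →I2
bond 6 →R1

#4 stroke→J1  (source Se1 imposes e)
#2 stroke→I1  (prefer integral on I1)
#0 stroke→J1  (J1: bond 2 brought flow, rest push out)
#1 stroke→TF1  (TF TF1: opposite of bond 0)
#3 stroke→J2  (prefer integral on C1)
#5 stroke→I2  (J2 effort already set via bond 3)
#6 stroke→R1  (common-e at J2 fixed by 3)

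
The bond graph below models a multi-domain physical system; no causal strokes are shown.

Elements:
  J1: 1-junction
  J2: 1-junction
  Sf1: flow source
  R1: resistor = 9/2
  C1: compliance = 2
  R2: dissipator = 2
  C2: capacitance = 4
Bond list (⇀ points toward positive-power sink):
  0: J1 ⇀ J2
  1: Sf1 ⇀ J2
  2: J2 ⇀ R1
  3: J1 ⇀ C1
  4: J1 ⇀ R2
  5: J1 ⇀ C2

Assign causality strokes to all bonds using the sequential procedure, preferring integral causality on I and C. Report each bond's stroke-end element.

bond 1 stroke→Sf1  (source Sf1 imposes f)
bond 0 stroke→J2  (J2: bond 1 brought flow, rest push out)
bond 2 stroke→J2  (J2: bond 1 brought flow, rest push out)
bond 3 stroke→J1  (common-f at J1 fixed by 0)
bond 4 stroke→J1  (1-jn J1 has f-setter on 0)
bond 5 stroke→J1  (J1 flow already set via bond 0)

bond 0 stroke→J2
bond 1 stroke→Sf1
bond 2 stroke→J2
bond 3 stroke→J1
bond 4 stroke→J1
bond 5 stroke→J1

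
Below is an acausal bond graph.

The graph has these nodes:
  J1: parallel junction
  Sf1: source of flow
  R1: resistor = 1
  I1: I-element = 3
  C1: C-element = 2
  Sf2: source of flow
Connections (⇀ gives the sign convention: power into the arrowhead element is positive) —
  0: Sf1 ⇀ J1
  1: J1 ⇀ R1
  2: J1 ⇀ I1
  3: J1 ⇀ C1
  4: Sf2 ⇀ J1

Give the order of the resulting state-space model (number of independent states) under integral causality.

2  (C1, I1 all integral)

b0 |Sf1  (source Sf1 imposes f)
b4 |Sf2  (Sf2 (Sf) sets flow on bond)
b2 |I1  (I1 outputs flow p/I1)
b3 |J1  (C1 outputs effort q/C1)
b1 |R1  (J1: bond 3 brought effort, rest push out)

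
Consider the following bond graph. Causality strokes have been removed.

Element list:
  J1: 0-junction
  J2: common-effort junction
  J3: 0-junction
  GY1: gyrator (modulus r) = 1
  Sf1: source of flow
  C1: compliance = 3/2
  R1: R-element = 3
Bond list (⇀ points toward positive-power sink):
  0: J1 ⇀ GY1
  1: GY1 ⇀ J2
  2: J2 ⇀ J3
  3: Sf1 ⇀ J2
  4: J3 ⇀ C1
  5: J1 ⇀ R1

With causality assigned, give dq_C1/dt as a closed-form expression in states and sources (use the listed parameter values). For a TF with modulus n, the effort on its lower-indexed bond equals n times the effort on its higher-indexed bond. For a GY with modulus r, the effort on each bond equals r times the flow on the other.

β3 |Sf1  (Sf1 (Sf) sets flow on bond)
β4 |J3  (prefer integral on C1)
β2 |J2  (J3 effort already set via bond 4)
β1 |GY1  (J2: bond 2 brought effort, rest push out)
β0 |GY1  (GY1: gyrator matches bond 1)
β5 |J1  (only one effort-in slot at J1)

dq_C1/dt = F_Sf1 - 2*q_C1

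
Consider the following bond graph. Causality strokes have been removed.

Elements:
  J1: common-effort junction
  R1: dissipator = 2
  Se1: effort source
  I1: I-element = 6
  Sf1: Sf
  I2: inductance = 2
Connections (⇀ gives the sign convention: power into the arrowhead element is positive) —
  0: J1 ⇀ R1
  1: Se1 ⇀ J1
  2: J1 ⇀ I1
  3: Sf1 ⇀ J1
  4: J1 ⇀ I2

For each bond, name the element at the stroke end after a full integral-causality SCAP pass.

bond 0 |R1
bond 1 |J1
bond 2 |I1
bond 3 |Sf1
bond 4 |I2

#1 →J1  (Se1: effort source, stroke at far end)
#3 →Sf1  (Sf1: flow source, stroke at near end)
#0 →R1  (common-e at J1 fixed by 1)
#2 →I1  (J1 effort already set via bond 1)
#4 →I2  (0-jn J1 has e-setter on 1)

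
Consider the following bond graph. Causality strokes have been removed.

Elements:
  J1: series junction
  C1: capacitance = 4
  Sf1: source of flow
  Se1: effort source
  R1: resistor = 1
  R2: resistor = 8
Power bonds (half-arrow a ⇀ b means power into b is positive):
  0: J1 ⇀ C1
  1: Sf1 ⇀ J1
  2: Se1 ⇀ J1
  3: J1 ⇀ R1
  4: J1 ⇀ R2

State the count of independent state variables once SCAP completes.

b1 stroke→Sf1  (Sf1 (Sf) sets flow on bond)
b2 stroke→J1  (Se1 (Se) sets effort on bond)
b0 stroke→J1  (common-f at J1 fixed by 1)
b3 stroke→J1  (common-f at J1 fixed by 1)
b4 stroke→J1  (common-f at J1 fixed by 1)

1  (C1 all integral)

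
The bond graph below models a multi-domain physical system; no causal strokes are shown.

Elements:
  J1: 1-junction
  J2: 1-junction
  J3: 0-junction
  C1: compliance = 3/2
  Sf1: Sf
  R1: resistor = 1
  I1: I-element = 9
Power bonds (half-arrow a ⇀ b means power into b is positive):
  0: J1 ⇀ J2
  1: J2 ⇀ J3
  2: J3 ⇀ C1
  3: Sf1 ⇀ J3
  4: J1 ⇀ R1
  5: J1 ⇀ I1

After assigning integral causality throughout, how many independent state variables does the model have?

β3 stroke at Sf1  (source Sf1 imposes f)
β2 stroke at J3  (prefer integral on C1)
β1 stroke at J2  (J3: bond 2 brought effort, rest push out)
β0 stroke at J1  (J2 needs exactly one f-in)
β5 stroke at I1  (prefer integral on I1)
β4 stroke at J1  (1-jn J1 has f-setter on 5)

2  (C1, I1 all integral)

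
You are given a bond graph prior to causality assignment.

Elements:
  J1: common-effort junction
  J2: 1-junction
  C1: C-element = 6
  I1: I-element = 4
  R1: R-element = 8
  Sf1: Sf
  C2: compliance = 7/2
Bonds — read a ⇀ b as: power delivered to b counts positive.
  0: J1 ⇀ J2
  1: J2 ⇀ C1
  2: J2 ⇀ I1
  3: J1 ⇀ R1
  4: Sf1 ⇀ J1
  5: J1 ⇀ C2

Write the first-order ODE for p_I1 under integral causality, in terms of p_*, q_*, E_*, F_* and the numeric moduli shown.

#4 →Sf1  (Sf1: flow source, stroke at near end)
#1 →J2  (C1 integral (e out))
#2 →I1  (I1: I, integral causality)
#0 →J2  (common-f at J2 fixed by 2)
#5 →J1  (C2 outputs effort q/C2)
#3 →R1  (J1: bond 5 brought effort, rest push out)

dp_I1/dt = -q_C1/6 + 2*q_C2/7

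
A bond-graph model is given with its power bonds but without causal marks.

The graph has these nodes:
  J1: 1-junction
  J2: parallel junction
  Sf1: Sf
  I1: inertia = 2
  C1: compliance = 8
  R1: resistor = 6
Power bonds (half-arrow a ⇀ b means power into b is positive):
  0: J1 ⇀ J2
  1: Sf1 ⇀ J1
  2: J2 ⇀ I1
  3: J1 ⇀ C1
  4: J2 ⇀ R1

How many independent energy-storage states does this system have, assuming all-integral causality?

β1 |Sf1  (Sf1: flow source, stroke at near end)
β0 |J1  (J1 flow already set via bond 1)
β3 |J1  (J1: bond 1 brought flow, rest push out)
β2 |I1  (I1: I, integral causality)
β4 |J2  (closing 0-jn rule on J2)

2  (C1, I1 all integral)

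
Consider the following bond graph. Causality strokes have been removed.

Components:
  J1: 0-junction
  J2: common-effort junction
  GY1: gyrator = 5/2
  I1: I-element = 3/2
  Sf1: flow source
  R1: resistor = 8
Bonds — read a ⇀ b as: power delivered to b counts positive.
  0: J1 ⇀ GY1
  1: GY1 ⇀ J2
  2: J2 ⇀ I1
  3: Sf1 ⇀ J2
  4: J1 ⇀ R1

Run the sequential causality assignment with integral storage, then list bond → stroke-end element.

#3 |Sf1  (Sf1 fixes flow; stroke at Sf1)
#2 |I1  (I1 integral (f out))
#1 |J2  (J2: last free bond brings effort in)
#0 |J1  (GY GY1: same side as bond 1)
#4 |R1  (common-e at J1 fixed by 0)

bond 0 stroke→J1
bond 1 stroke→J2
bond 2 stroke→I1
bond 3 stroke→Sf1
bond 4 stroke→R1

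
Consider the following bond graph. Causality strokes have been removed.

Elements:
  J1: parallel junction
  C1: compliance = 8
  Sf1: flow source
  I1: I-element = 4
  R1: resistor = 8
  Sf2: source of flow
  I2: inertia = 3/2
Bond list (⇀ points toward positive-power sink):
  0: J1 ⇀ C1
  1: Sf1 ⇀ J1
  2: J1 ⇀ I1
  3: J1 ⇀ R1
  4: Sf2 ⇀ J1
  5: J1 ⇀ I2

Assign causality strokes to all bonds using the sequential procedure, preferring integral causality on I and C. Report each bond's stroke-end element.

β1 |Sf1  (Sf1 fixes flow; stroke at Sf1)
β4 |Sf2  (Sf2: flow source, stroke at near end)
β0 |J1  (C1 outputs effort q/C1)
β2 |I1  (J1 effort already set via bond 0)
β3 |R1  (common-e at J1 fixed by 0)
β5 |I2  (0-jn J1 has e-setter on 0)

bond 0 stroke→J1
bond 1 stroke→Sf1
bond 2 stroke→I1
bond 3 stroke→R1
bond 4 stroke→Sf2
bond 5 stroke→I2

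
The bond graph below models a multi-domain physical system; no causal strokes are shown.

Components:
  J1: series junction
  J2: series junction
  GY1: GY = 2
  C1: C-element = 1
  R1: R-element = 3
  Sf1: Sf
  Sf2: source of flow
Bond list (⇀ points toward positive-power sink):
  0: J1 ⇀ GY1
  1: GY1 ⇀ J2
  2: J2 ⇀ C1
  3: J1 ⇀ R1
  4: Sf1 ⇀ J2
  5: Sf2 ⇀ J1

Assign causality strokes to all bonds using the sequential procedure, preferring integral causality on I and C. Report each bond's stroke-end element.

b0 stroke→J1
b1 stroke→J2
b2 stroke→J2
b3 stroke→J1
b4 stroke→Sf1
b5 stroke→Sf2

b4 →Sf1  (Sf1 (Sf) sets flow on bond)
b5 →Sf2  (Sf2 fixes flow; stroke at Sf2)
b0 →J1  (1-jn J1 has f-setter on 5)
b3 →J1  (1-jn J1 has f-setter on 5)
b1 →J2  (common-f at J2 fixed by 4)
b2 →J2  (J2: bond 4 brought flow, rest push out)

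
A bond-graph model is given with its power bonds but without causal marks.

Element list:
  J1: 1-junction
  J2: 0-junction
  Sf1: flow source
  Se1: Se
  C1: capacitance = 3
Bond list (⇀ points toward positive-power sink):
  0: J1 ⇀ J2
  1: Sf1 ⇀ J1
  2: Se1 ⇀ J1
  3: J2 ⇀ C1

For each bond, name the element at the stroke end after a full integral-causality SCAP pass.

#1 stroke at Sf1  (Sf1: flow source, stroke at near end)
#2 stroke at J1  (Se1 (Se) sets effort on bond)
#0 stroke at J1  (common-f at J1 fixed by 1)
#3 stroke at J2  (closing 0-jn rule on J2)

b0 stroke at J1
b1 stroke at Sf1
b2 stroke at J1
b3 stroke at J2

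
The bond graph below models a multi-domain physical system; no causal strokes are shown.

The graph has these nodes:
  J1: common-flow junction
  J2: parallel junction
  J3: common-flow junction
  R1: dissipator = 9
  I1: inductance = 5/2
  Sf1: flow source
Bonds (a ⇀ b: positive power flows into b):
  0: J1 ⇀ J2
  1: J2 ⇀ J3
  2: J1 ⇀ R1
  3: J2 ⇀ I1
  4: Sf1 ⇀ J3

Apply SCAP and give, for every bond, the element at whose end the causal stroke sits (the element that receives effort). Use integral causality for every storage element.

β0 |J2
β1 |J3
β2 |J1
β3 |I1
β4 |Sf1

β4 stroke at Sf1  (source Sf1 imposes f)
β1 stroke at J3  (common-f at J3 fixed by 4)
β3 stroke at I1  (I1 outputs flow p/I1)
β0 stroke at J2  (only one effort-in slot at J2)
β2 stroke at J1  (J1 flow already set via bond 0)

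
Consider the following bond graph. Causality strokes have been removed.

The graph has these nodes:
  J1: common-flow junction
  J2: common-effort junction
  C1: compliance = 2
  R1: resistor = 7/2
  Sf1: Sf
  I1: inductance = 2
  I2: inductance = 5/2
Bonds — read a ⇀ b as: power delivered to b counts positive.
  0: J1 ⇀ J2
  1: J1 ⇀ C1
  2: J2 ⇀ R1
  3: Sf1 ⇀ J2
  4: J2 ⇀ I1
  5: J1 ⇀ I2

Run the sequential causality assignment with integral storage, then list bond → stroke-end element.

β3 stroke→Sf1  (Sf1: flow source, stroke at near end)
β1 stroke→J1  (C1: C, integral causality)
β4 stroke→I1  (I1 outputs flow p/I1)
β5 stroke→I2  (I2 outputs flow p/I2)
β0 stroke→J1  (1-jn J1 has f-setter on 5)
β2 stroke→J2  (only one effort-in slot at J2)

#0 |J1
#1 |J1
#2 |J2
#3 |Sf1
#4 |I1
#5 |I2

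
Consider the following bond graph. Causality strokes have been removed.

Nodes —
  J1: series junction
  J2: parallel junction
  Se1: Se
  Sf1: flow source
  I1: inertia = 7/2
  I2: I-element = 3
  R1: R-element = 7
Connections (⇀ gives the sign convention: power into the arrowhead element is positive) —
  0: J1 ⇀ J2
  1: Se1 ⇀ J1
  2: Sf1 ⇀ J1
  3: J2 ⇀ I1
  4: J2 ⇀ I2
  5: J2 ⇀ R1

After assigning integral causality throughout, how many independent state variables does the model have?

β1 |J1  (Se1 fixes effort; stroke away)
β2 |Sf1  (source Sf1 imposes f)
β0 |J1  (J1: bond 2 brought flow, rest push out)
β3 |I1  (I1 outputs flow p/I1)
β4 |I2  (I2: I, integral causality)
β5 |J2  (J2: last free bond brings effort in)

2  (I1, I2 all integral)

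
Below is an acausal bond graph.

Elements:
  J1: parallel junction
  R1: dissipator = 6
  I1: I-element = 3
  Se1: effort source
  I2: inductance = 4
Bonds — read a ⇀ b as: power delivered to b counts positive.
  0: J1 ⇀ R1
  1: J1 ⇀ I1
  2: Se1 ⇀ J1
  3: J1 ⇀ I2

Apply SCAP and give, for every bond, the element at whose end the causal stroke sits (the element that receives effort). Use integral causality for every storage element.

#0 →R1
#1 →I1
#2 →J1
#3 →I2

bond 2 →J1  (Se1 (Se) sets effort on bond)
bond 0 →R1  (common-e at J1 fixed by 2)
bond 1 →I1  (J1 effort already set via bond 2)
bond 3 →I2  (common-e at J1 fixed by 2)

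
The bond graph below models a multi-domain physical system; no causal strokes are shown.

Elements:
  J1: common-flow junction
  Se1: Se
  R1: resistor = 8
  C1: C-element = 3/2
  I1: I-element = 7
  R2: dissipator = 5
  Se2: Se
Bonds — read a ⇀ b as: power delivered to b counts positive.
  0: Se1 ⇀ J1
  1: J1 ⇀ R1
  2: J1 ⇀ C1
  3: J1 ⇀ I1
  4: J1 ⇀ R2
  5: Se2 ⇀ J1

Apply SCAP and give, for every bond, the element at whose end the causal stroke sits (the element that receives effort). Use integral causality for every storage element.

β0 stroke→J1  (Se1 (Se) sets effort on bond)
β5 stroke→J1  (Se2 fixes effort; stroke away)
β2 stroke→J1  (C1 integral (e out))
β3 stroke→I1  (I1 outputs flow p/I1)
β1 stroke→J1  (common-f at J1 fixed by 3)
β4 stroke→J1  (1-jn J1 has f-setter on 3)

b0 |J1
b1 |J1
b2 |J1
b3 |I1
b4 |J1
b5 |J1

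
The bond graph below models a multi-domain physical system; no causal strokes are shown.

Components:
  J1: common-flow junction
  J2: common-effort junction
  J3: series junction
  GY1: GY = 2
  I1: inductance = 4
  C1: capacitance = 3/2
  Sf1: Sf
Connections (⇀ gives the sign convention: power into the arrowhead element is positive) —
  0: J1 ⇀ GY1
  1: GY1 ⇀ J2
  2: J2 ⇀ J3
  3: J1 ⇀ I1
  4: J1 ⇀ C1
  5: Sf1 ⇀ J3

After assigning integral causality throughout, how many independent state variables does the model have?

2  (C1, I1 all integral)

bond 5 |Sf1  (Sf1: flow source, stroke at near end)
bond 2 |J3  (1-jn J3 has f-setter on 5)
bond 1 |J2  (J2: last free bond brings effort in)
bond 0 |J1  (GY1 both-in/both-out from 1)
bond 3 |I1  (prefer integral on I1)
bond 4 |J1  (J1 flow already set via bond 3)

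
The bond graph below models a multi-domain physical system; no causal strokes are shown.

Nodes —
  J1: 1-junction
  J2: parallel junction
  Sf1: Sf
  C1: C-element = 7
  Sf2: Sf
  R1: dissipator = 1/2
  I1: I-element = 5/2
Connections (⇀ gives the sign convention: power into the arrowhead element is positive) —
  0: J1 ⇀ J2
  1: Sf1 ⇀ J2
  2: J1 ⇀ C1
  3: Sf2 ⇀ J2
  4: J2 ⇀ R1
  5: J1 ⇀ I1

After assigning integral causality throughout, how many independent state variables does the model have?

b1 stroke at Sf1  (Sf1 fixes flow; stroke at Sf1)
b3 stroke at Sf2  (Sf2: flow source, stroke at near end)
b2 stroke at J1  (prefer integral on C1)
b5 stroke at I1  (I1 outputs flow p/I1)
b0 stroke at J1  (J1: bond 5 brought flow, rest push out)
b4 stroke at J2  (closing 0-jn rule on J2)

2  (C1, I1 all integral)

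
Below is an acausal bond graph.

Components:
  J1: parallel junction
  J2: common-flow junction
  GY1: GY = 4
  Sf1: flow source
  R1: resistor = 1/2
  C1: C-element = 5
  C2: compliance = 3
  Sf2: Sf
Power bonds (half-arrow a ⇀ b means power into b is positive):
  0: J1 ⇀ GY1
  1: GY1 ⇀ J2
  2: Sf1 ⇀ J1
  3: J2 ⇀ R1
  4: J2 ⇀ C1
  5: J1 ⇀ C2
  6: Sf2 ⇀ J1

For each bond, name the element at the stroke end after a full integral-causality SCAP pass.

b2 →Sf1  (source Sf1 imposes f)
b6 →Sf2  (Sf2: flow source, stroke at near end)
b4 →J2  (C1 outputs effort q/C1)
b5 →J1  (C2 outputs effort q/C2)
b0 →GY1  (J1 effort already set via bond 5)
b1 →GY1  (GY GY1: same side as bond 0)
b3 →J2  (J2 flow already set via bond 1)

bond 0 →GY1
bond 1 →GY1
bond 2 →Sf1
bond 3 →J2
bond 4 →J2
bond 5 →J1
bond 6 →Sf2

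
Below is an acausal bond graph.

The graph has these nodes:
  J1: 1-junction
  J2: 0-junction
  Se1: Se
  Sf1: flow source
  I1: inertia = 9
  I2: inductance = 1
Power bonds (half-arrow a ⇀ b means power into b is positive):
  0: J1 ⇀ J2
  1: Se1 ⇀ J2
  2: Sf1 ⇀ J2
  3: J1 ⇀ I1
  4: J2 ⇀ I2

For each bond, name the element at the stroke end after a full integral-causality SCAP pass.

bond 0 →J1
bond 1 →J2
bond 2 →Sf1
bond 3 →I1
bond 4 →I2

b1 stroke→J2  (Se1 fixes effort; stroke away)
b2 stroke→Sf1  (Sf1 fixes flow; stroke at Sf1)
b0 stroke→J1  (0-jn J2 has e-setter on 1)
b4 stroke→I2  (0-jn J2 has e-setter on 1)
b3 stroke→I1  (closing 1-jn rule on J1)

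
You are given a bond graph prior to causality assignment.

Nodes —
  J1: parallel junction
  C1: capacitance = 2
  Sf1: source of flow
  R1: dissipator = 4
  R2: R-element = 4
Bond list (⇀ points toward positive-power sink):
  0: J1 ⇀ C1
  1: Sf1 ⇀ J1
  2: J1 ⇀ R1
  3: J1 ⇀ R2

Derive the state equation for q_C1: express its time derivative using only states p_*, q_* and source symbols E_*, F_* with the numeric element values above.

dq_C1/dt = F_Sf1 - q_C1/4

β1 |Sf1  (source Sf1 imposes f)
β0 |J1  (C1: C, integral causality)
β2 |R1  (0-jn J1 has e-setter on 0)
β3 |R2  (J1: bond 0 brought effort, rest push out)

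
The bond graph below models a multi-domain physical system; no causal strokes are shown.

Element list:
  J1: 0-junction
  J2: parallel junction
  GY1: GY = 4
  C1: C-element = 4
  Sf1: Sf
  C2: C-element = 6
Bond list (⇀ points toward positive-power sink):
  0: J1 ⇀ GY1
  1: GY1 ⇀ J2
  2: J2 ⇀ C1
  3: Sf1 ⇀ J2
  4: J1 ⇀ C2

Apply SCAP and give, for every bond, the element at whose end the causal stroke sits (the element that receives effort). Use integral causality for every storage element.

β3 →Sf1  (Sf1 (Sf) sets flow on bond)
β2 →J2  (C1: C, integral causality)
β1 →GY1  (common-e at J2 fixed by 2)
β0 →GY1  (GY1 both-in/both-out from 1)
β4 →J1  (closing 0-jn rule on J1)

β0 stroke→GY1
β1 stroke→GY1
β2 stroke→J2
β3 stroke→Sf1
β4 stroke→J1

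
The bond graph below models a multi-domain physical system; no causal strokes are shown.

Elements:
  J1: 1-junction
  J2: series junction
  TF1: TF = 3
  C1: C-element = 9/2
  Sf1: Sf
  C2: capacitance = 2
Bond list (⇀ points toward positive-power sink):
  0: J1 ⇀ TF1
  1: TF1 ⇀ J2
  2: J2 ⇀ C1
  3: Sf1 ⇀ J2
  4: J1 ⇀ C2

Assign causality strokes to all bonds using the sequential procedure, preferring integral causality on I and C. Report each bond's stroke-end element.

b0 |TF1
b1 |J2
b2 |J2
b3 |Sf1
b4 |J1

b3 stroke at Sf1  (Sf1: flow source, stroke at near end)
b1 stroke at J2  (J2: bond 3 brought flow, rest push out)
b2 stroke at J2  (J2 flow already set via bond 3)
b0 stroke at TF1  (TF TF1: opposite of bond 1)
b4 stroke at J1  (J1 flow already set via bond 0)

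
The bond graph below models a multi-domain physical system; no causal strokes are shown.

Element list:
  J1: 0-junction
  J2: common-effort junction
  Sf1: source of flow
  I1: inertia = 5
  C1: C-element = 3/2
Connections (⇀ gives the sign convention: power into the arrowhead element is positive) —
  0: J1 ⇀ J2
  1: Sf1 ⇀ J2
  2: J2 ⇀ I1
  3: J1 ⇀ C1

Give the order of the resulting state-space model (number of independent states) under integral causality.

2  (C1, I1 all integral)

β1 →Sf1  (Sf1: flow source, stroke at near end)
β2 →I1  (I1 outputs flow p/I1)
β0 →J2  (J2: last free bond brings effort in)
β3 →J1  (closing 0-jn rule on J1)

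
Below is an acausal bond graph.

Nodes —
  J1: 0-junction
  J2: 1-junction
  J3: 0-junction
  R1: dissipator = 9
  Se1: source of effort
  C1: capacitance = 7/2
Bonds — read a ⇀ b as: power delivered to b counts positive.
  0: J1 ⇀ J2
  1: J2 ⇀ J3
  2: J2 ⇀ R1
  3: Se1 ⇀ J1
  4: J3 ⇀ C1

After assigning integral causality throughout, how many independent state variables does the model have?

1  (C1 all integral)

b3 stroke at J1  (Se1 fixes effort; stroke away)
b0 stroke at J2  (0-jn J1 has e-setter on 3)
b4 stroke at J3  (C1: C, integral causality)
b1 stroke at J2  (0-jn J3 has e-setter on 4)
b2 stroke at R1  (J2 needs exactly one f-in)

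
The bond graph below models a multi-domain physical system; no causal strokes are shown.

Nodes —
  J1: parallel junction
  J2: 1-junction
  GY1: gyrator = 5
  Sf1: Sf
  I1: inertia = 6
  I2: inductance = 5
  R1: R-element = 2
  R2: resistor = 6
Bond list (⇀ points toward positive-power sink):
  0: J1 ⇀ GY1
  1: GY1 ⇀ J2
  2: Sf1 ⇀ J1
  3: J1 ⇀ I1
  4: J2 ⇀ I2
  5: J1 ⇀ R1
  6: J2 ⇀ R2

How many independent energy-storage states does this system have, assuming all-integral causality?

2  (I1, I2 all integral)

bond 2 stroke→Sf1  (source Sf1 imposes f)
bond 3 stroke→I1  (I1 outputs flow p/I1)
bond 4 stroke→I2  (I2: I, integral causality)
bond 1 stroke→J2  (J2 flow already set via bond 4)
bond 6 stroke→J2  (1-jn J2 has f-setter on 4)
bond 0 stroke→J1  (through GY1, causality inverts; strokes same side of GY1)
bond 5 stroke→R1  (J1 effort already set via bond 0)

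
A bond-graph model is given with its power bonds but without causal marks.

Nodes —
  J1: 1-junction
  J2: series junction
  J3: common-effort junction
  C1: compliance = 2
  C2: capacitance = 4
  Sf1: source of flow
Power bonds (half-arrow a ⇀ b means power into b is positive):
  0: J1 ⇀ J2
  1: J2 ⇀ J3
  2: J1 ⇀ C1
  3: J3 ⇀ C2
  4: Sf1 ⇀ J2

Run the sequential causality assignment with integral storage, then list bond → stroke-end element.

#4 |Sf1  (Sf1: flow source, stroke at near end)
#0 |J2  (common-f at J2 fixed by 4)
#1 |J2  (J2: bond 4 brought flow, rest push out)
#3 |J3  (only one effort-in slot at J3)
#2 |J1  (common-f at J1 fixed by 0)

b0 stroke at J2
b1 stroke at J2
b2 stroke at J1
b3 stroke at J3
b4 stroke at Sf1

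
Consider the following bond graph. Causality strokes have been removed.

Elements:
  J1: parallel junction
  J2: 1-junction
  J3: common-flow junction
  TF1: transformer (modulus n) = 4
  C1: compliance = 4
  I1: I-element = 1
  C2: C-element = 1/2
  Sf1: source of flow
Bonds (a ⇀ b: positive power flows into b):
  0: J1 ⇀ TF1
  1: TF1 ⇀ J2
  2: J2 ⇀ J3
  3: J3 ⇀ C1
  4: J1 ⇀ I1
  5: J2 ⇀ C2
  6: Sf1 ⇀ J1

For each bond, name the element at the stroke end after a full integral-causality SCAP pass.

#6 |Sf1  (source Sf1 imposes f)
#3 |J3  (C1 outputs effort q/C1)
#2 |J2  (J3: last free bond brings flow in)
#4 |I1  (I1 outputs flow p/I1)
#0 |J1  (closing 0-jn rule on J1)
#1 |TF1  (through TF1, causality passes straight; one stroke at TF1)
#5 |J2  (J2 flow already set via bond 1)

β0 |J1
β1 |TF1
β2 |J2
β3 |J3
β4 |I1
β5 |J2
β6 |Sf1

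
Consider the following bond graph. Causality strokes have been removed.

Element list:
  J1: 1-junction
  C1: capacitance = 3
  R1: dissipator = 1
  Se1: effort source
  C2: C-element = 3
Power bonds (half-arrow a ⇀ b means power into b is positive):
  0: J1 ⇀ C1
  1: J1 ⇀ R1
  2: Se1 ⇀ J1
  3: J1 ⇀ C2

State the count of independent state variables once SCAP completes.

b2 stroke→J1  (Se1 (Se) sets effort on bond)
b0 stroke→J1  (C1 integral (e out))
b3 stroke→J1  (C2 outputs effort q/C2)
b1 stroke→R1  (J1 needs exactly one f-in)

2  (C1, C2 all integral)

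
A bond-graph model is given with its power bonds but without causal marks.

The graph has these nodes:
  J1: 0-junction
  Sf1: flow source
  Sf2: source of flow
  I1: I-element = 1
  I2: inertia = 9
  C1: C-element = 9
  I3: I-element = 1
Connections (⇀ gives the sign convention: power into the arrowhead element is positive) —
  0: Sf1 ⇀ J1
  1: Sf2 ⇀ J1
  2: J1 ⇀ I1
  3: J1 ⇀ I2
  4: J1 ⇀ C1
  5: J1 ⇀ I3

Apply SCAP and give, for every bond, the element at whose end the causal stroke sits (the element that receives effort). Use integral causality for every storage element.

β0 →Sf1
β1 →Sf2
β2 →I1
β3 →I2
β4 →J1
β5 →I3

b0 stroke→Sf1  (Sf1 fixes flow; stroke at Sf1)
b1 stroke→Sf2  (Sf2 fixes flow; stroke at Sf2)
b2 stroke→I1  (I1: I, integral causality)
b3 stroke→I2  (I2 outputs flow p/I2)
b4 stroke→J1  (C1: C, integral causality)
b5 stroke→I3  (J1 effort already set via bond 4)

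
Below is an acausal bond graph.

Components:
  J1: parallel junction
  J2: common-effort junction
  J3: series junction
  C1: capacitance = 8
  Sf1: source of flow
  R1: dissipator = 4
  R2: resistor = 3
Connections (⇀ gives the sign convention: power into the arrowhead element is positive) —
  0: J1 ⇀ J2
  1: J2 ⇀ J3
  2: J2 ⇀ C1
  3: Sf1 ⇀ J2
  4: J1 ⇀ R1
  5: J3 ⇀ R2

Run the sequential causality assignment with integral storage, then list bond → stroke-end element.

β0 stroke→J1
β1 stroke→J3
β2 stroke→J2
β3 stroke→Sf1
β4 stroke→R1
β5 stroke→R2

#3 |Sf1  (Sf1 (Sf) sets flow on bond)
#2 |J2  (prefer integral on C1)
#0 |J1  (common-e at J2 fixed by 2)
#1 |J3  (0-jn J2 has e-setter on 2)
#5 |R2  (closing 1-jn rule on J3)
#4 |R1  (0-jn J1 has e-setter on 0)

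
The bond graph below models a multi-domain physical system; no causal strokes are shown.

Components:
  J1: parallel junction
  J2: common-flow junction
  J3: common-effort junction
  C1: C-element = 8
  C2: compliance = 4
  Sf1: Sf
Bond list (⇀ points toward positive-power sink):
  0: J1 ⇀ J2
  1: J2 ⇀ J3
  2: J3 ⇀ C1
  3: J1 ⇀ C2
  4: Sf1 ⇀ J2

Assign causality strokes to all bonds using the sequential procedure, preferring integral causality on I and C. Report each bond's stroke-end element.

b4 stroke at Sf1  (Sf1 (Sf) sets flow on bond)
b0 stroke at J2  (common-f at J2 fixed by 4)
b1 stroke at J2  (J2 flow already set via bond 4)
b2 stroke at J3  (J3 needs exactly one e-in)
b3 stroke at J1  (J1 needs exactly one e-in)

b0 stroke→J2
b1 stroke→J2
b2 stroke→J3
b3 stroke→J1
b4 stroke→Sf1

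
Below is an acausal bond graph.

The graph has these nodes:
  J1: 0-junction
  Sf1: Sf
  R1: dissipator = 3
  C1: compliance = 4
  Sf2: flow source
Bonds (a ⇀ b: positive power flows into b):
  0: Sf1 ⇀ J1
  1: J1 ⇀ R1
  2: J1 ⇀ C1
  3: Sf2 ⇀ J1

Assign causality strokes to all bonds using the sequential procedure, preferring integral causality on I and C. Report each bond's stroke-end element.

β0 stroke at Sf1
β1 stroke at R1
β2 stroke at J1
β3 stroke at Sf2

#0 |Sf1  (Sf1 fixes flow; stroke at Sf1)
#3 |Sf2  (Sf2: flow source, stroke at near end)
#2 |J1  (C1 outputs effort q/C1)
#1 |R1  (common-e at J1 fixed by 2)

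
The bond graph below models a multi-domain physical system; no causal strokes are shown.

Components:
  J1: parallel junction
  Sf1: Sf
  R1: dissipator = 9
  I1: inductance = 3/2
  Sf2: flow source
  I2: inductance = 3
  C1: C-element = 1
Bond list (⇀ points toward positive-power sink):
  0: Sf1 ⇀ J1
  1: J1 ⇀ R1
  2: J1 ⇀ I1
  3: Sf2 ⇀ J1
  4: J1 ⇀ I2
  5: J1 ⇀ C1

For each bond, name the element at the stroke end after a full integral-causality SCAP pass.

bond 0 →Sf1  (Sf1: flow source, stroke at near end)
bond 3 →Sf2  (Sf2 (Sf) sets flow on bond)
bond 2 →I1  (I1: I, integral causality)
bond 4 →I2  (I2 integral (f out))
bond 5 →J1  (prefer integral on C1)
bond 1 →R1  (J1: bond 5 brought effort, rest push out)

#0 stroke at Sf1
#1 stroke at R1
#2 stroke at I1
#3 stroke at Sf2
#4 stroke at I2
#5 stroke at J1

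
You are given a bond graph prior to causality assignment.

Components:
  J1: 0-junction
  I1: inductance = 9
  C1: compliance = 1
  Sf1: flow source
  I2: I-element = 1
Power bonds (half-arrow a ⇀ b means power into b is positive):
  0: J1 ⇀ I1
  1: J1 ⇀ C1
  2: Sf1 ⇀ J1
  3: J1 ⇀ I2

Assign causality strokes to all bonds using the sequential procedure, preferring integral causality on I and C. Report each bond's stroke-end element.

β2 →Sf1  (Sf1 fixes flow; stroke at Sf1)
β0 →I1  (I1: I, integral causality)
β1 →J1  (C1 outputs effort q/C1)
β3 →I2  (J1 effort already set via bond 1)

bond 0 stroke at I1
bond 1 stroke at J1
bond 2 stroke at Sf1
bond 3 stroke at I2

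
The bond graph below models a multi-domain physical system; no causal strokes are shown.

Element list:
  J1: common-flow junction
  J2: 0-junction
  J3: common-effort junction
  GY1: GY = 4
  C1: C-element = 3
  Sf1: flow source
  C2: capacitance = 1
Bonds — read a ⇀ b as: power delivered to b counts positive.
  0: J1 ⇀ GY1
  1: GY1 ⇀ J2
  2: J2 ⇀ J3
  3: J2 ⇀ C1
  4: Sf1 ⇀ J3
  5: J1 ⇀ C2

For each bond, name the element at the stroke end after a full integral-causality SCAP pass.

#4 |Sf1  (Sf1: flow source, stroke at near end)
#2 |J3  (only one effort-in slot at J3)
#3 |J2  (prefer integral on C1)
#1 |GY1  (J2 effort already set via bond 3)
#0 |GY1  (GY1 both-in/both-out from 1)
#5 |J1  (J1 flow already set via bond 0)

β0 stroke at GY1
β1 stroke at GY1
β2 stroke at J3
β3 stroke at J2
β4 stroke at Sf1
β5 stroke at J1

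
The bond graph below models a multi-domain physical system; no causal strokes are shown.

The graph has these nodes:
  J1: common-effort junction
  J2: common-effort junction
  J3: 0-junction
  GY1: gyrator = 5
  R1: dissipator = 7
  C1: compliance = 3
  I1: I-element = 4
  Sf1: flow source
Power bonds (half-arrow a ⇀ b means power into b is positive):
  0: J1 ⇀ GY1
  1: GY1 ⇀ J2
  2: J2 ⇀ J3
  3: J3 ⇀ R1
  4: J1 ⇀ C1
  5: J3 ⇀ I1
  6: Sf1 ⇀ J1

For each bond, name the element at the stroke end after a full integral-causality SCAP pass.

bond 0 stroke at GY1
bond 1 stroke at GY1
bond 2 stroke at J2
bond 3 stroke at J3
bond 4 stroke at J1
bond 5 stroke at I1
bond 6 stroke at Sf1

#6 stroke→Sf1  (source Sf1 imposes f)
#4 stroke→J1  (prefer integral on C1)
#0 stroke→GY1  (common-e at J1 fixed by 4)
#1 stroke→GY1  (GY1 both-in/both-out from 0)
#2 stroke→J2  (only one effort-in slot at J2)
#5 stroke→I1  (I1 outputs flow p/I1)
#3 stroke→J3  (closing 0-jn rule on J3)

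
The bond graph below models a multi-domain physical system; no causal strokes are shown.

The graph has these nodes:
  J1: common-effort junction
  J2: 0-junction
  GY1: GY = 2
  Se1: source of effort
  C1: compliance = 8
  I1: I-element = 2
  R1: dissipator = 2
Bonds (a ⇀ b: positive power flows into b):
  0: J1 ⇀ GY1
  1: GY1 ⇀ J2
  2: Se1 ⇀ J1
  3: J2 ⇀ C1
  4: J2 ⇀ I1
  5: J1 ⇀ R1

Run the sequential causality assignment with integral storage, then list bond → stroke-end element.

b2 stroke at J1  (Se1 fixes effort; stroke away)
b0 stroke at GY1  (0-jn J1 has e-setter on 2)
b5 stroke at R1  (common-e at J1 fixed by 2)
b1 stroke at GY1  (GY1: gyrator matches bond 0)
b3 stroke at J2  (C1 outputs effort q/C1)
b4 stroke at I1  (J2 effort already set via bond 3)

#0 stroke→GY1
#1 stroke→GY1
#2 stroke→J1
#3 stroke→J2
#4 stroke→I1
#5 stroke→R1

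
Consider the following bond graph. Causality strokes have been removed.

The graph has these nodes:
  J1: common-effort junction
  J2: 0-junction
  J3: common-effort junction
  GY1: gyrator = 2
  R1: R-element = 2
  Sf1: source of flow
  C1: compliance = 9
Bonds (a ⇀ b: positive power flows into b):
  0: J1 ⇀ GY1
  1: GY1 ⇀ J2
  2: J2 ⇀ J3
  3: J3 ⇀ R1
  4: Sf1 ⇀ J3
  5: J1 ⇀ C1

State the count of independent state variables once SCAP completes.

β4 |Sf1  (Sf1 (Sf) sets flow on bond)
β5 |J1  (C1 integral (e out))
β0 |GY1  (J1 effort already set via bond 5)
β1 |GY1  (through GY1, causality inverts; strokes same side of GY1)
β2 |J2  (only one effort-in slot at J2)
β3 |J3  (J3 needs exactly one e-in)

1  (C1 all integral)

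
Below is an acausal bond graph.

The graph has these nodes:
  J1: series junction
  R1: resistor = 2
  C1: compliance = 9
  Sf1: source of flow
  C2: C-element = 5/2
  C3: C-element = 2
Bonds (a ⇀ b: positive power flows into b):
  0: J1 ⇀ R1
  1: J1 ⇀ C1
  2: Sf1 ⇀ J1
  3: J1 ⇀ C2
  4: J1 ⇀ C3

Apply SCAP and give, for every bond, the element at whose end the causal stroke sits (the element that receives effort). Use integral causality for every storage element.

bond 0 →J1
bond 1 →J1
bond 2 →Sf1
bond 3 →J1
bond 4 →J1

#2 stroke→Sf1  (Sf1 (Sf) sets flow on bond)
#0 stroke→J1  (1-jn J1 has f-setter on 2)
#1 stroke→J1  (J1 flow already set via bond 2)
#3 stroke→J1  (J1 flow already set via bond 2)
#4 stroke→J1  (J1 flow already set via bond 2)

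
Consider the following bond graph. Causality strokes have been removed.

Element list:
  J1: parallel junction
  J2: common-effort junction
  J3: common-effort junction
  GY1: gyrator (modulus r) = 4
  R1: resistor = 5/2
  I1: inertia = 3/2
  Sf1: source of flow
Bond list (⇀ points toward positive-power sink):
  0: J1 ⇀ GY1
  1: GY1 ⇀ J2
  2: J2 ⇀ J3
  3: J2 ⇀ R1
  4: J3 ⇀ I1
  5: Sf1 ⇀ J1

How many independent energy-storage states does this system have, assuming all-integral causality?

1  (I1 all integral)

β5 stroke at Sf1  (Sf1 fixes flow; stroke at Sf1)
β0 stroke at J1  (closing 0-jn rule on J1)
β1 stroke at J2  (GY GY1: same side as bond 0)
β2 stroke at J3  (0-jn J2 has e-setter on 1)
β3 stroke at R1  (common-e at J2 fixed by 1)
β4 stroke at I1  (J3 effort already set via bond 2)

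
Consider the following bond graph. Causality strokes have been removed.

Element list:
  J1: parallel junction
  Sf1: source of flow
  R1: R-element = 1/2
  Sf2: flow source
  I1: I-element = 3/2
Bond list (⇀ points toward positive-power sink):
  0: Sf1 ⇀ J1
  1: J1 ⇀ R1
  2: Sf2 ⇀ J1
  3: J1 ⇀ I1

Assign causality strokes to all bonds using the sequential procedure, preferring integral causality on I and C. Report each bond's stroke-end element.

bond 0 stroke→Sf1
bond 1 stroke→J1
bond 2 stroke→Sf2
bond 3 stroke→I1

β0 →Sf1  (Sf1 fixes flow; stroke at Sf1)
β2 →Sf2  (Sf2: flow source, stroke at near end)
β3 →I1  (I1 integral (f out))
β1 →J1  (only one effort-in slot at J1)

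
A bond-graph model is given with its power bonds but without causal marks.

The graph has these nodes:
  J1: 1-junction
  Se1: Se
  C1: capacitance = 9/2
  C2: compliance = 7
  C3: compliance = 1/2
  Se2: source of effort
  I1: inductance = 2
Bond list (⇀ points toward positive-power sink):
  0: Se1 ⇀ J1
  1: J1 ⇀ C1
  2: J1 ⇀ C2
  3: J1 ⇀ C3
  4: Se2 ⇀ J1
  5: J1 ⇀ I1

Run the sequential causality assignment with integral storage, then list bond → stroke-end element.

β0 stroke→J1  (Se1 (Se) sets effort on bond)
β4 stroke→J1  (Se2 fixes effort; stroke away)
β1 stroke→J1  (C1 integral (e out))
β2 stroke→J1  (C2: C, integral causality)
β3 stroke→J1  (prefer integral on C3)
β5 stroke→I1  (J1: last free bond brings flow in)

β0 stroke at J1
β1 stroke at J1
β2 stroke at J1
β3 stroke at J1
β4 stroke at J1
β5 stroke at I1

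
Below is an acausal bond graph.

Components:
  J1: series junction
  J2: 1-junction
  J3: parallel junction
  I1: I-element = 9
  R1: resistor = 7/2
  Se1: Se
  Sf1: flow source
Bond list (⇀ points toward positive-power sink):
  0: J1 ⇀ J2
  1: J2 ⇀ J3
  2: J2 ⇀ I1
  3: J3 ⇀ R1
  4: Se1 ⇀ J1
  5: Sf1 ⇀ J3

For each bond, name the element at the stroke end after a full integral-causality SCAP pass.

b0 →J2
b1 →J2
b2 →I1
b3 →J3
b4 →J1
b5 →Sf1

β4 →J1  (source Se1 imposes e)
β5 →Sf1  (Sf1 fixes flow; stroke at Sf1)
β0 →J2  (J1: last free bond brings flow in)
β2 →I1  (I1 outputs flow p/I1)
β1 →J2  (common-f at J2 fixed by 2)
β3 →J3  (closing 0-jn rule on J3)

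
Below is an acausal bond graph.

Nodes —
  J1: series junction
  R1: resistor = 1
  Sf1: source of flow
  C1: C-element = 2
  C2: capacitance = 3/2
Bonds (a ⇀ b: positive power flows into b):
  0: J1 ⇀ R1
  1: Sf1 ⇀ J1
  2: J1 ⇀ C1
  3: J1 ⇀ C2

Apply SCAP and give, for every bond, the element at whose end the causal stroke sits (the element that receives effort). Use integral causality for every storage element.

bond 0 stroke at J1
bond 1 stroke at Sf1
bond 2 stroke at J1
bond 3 stroke at J1

b1 →Sf1  (Sf1: flow source, stroke at near end)
b0 →J1  (J1 flow already set via bond 1)
b2 →J1  (J1 flow already set via bond 1)
b3 →J1  (1-jn J1 has f-setter on 1)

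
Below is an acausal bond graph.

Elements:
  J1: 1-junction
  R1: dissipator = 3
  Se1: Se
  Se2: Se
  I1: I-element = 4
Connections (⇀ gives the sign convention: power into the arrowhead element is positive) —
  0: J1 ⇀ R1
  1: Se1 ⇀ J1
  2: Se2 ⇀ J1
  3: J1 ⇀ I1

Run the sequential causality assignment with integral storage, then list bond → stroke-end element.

#0 stroke→J1
#1 stroke→J1
#2 stroke→J1
#3 stroke→I1

b1 →J1  (Se1 (Se) sets effort on bond)
b2 →J1  (Se2 (Se) sets effort on bond)
b3 →I1  (prefer integral on I1)
b0 →J1  (J1: bond 3 brought flow, rest push out)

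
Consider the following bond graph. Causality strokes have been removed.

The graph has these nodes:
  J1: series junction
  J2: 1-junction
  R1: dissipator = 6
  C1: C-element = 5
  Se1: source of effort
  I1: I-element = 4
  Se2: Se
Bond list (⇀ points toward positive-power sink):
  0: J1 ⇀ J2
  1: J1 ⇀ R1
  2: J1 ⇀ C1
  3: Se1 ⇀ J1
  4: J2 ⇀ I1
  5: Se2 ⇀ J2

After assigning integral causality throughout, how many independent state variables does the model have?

2  (C1, I1 all integral)

β3 →J1  (Se1 (Se) sets effort on bond)
β5 →J2  (Se2 (Se) sets effort on bond)
β2 →J1  (C1 integral (e out))
β4 →I1  (prefer integral on I1)
β0 →J2  (common-f at J2 fixed by 4)
β1 →J1  (J1: bond 0 brought flow, rest push out)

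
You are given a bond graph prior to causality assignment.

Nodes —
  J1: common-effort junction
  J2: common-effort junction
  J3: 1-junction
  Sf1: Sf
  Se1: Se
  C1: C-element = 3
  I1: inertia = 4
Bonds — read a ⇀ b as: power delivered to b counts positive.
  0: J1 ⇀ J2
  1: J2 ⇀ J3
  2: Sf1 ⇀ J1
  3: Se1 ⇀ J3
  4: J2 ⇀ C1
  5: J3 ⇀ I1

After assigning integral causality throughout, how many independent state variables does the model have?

2  (C1, I1 all integral)

#2 stroke→Sf1  (Sf1: flow source, stroke at near end)
#3 stroke→J3  (source Se1 imposes e)
#0 stroke→J1  (J1: last free bond brings effort in)
#4 stroke→J2  (C1: C, integral causality)
#1 stroke→J3  (common-e at J2 fixed by 4)
#5 stroke→I1  (J3 needs exactly one f-in)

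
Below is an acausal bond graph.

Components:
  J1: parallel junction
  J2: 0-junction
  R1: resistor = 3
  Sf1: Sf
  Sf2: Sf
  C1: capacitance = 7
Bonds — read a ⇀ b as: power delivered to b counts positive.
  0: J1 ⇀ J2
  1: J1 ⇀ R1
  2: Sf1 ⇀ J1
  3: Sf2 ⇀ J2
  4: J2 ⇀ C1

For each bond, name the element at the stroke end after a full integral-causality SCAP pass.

b2 →Sf1  (Sf1: flow source, stroke at near end)
b3 →Sf2  (Sf2: flow source, stroke at near end)
b4 →J2  (C1 integral (e out))
b0 →J1  (J2: bond 4 brought effort, rest push out)
b1 →R1  (J1: bond 0 brought effort, rest push out)

#0 |J1
#1 |R1
#2 |Sf1
#3 |Sf2
#4 |J2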